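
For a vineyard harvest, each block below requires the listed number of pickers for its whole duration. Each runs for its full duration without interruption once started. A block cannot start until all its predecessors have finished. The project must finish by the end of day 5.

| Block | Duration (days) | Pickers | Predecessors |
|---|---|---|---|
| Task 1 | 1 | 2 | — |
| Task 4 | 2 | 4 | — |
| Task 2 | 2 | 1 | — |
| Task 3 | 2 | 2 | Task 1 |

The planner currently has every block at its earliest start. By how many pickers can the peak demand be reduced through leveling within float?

Early-start peak: d1:7  d2:7  d3:2  d4:0  d5:0 ⇒ 7.
Leveled (Task 1@1, Task 4@2, Task 2@4, Task 3@4): d1:2  d2:4  d3:4  d4:3  d5:3 ⇒ 4.
Reduction 7 − 4 = 3.

3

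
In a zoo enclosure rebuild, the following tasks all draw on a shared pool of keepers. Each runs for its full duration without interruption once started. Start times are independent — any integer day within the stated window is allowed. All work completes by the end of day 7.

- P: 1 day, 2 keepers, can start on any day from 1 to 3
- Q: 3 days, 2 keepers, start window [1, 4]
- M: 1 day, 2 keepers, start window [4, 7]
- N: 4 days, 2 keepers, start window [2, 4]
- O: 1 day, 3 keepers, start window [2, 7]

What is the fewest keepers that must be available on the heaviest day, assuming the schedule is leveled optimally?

Early-start (P@1, Q@1, M@4, N@2, O@2) gives peak 7: d1:4  d2:7  d3:4  d4:4  d5:2  d6:0  d7:0.
Shift O→6.
Schedule P@1, Q@1, M@4, N@2, O@6: d1:4  d2:4  d3:4  d4:4  d5:2  d6:3  d7:0 — peak 4.

4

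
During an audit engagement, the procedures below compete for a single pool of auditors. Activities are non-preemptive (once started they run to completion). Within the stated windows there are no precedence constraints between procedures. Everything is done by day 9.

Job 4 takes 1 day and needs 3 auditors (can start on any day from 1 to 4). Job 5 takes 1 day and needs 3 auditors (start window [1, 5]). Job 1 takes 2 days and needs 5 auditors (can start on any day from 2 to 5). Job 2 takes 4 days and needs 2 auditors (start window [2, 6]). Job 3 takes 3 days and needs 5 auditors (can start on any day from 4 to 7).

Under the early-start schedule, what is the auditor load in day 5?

7

At early start, day 5 has: Job 2, Job 3.
Demand: 2 + 5 = 7.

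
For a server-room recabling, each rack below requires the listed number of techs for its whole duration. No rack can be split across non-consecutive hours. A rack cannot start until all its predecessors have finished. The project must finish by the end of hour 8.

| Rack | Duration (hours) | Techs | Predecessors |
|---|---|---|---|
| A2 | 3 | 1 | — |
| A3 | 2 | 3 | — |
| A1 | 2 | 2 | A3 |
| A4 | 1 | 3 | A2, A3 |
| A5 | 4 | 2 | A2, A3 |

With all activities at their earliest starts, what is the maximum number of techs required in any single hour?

7

Early-start schedule: A2@1, A3@1, A1@3, A4@4, A5@4.
Load per hour: hour 1: 4, hour 2: 4, hour 3: 3, hour 4: 7, hour 5: 2, hour 6: 2, hour 7: 2, hour 8: 0.
Peak is 7.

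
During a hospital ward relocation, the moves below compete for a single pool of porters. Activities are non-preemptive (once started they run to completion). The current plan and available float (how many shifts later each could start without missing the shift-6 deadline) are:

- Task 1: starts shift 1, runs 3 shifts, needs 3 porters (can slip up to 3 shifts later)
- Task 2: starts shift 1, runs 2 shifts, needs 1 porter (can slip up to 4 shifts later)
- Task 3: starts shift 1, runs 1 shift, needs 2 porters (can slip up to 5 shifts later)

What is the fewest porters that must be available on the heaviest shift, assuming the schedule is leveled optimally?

Early-start (Task 1@1, Task 2@1, Task 3@1) gives peak 6: s1:6  s2:4  s3:3  s4:0  s5:0  s6:0.
Shift Task 2→4, Task 3→4.
Schedule Task 1@1, Task 2@4, Task 3@4: s1:3  s2:3  s3:3  s4:3  s5:1  s6:0 — peak 3.
Total porter-shifts = 13 over 6 shifts ⇒ peak ≥ ⌈13/6⌉ = 3, so 3 is optimal.

3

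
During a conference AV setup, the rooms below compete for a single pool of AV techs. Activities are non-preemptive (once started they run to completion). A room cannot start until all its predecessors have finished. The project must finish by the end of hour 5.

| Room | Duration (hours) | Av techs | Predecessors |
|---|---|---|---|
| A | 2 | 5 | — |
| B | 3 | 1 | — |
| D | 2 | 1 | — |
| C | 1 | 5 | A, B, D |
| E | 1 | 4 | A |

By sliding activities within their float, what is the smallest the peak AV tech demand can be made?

Early-start (A@1, B@1, D@1, C@4, E@3) gives peak 7: h1:7  h2:7  h3:5  h4:5  h5:0.
Shift D→3, C→5.
Schedule A@1, B@1, D@3, C@5, E@3: h1:6  h2:6  h3:6  h4:1  h5:5 — peak 6.

6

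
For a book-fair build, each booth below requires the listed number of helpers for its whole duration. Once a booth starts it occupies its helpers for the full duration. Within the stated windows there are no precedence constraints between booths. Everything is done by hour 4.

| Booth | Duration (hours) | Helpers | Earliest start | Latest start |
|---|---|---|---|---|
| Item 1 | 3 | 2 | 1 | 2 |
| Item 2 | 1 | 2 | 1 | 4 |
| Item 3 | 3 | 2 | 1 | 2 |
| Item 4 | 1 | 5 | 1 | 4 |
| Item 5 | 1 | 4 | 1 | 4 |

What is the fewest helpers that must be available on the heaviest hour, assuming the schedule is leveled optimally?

7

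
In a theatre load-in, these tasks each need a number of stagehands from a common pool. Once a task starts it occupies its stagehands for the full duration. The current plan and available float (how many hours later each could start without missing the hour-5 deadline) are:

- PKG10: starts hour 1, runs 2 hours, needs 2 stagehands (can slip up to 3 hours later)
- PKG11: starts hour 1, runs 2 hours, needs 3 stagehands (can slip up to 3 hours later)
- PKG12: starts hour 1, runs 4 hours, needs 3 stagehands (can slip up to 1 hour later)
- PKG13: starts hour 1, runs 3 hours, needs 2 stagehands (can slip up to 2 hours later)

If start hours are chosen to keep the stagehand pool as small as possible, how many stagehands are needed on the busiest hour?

7

Early-start (PKG10@1, PKG11@1, PKG12@1, PKG13@1) gives peak 10: h1:10  h2:10  h3:5  h4:3  h5:0.
Shift PKG11→4.
Schedule PKG10@1, PKG11@4, PKG12@1, PKG13@1: h1:7  h2:7  h3:5  h4:6  h5:3 — peak 7.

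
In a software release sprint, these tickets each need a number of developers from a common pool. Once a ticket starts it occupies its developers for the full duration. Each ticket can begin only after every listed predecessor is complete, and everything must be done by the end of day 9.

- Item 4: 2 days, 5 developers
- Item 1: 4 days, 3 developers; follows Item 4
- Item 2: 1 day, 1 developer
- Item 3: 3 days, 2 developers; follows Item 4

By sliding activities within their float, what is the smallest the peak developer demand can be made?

Early-start (Item 4@1, Item 1@3, Item 2@1, Item 3@3) gives peak 6: d1:6  d2:5  d3:5  d4:5  d5:5  d6:3  d7:0  d8:0  d9:0.
Shift Item 2→3, Item 3→4.
Schedule Item 4@1, Item 1@3, Item 2@3, Item 3@4: d1:5  d2:5  d3:4  d4:5  d5:5  d6:5  d7:0  d8:0  d9:0 — peak 5.

5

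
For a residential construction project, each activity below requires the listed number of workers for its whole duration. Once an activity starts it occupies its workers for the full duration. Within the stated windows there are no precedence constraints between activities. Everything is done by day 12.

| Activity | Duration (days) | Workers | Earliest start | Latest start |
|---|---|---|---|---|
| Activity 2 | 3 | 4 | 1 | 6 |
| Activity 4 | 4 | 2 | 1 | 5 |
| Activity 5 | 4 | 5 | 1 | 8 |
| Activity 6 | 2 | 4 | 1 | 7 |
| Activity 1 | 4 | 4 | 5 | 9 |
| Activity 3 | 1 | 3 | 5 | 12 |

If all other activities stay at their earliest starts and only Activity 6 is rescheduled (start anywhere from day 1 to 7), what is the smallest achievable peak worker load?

Activity 6@1: d1:15  d2:15  d3:11  d4:7  d5:7  d6:4  d7:4  d8:4  d9:0  d10:0  d11:0  d12:0 → peak 15
Activity 6@2: d1:11  d2:15  d3:15  d4:7  d5:7  d6:4  d7:4  d8:4  d9:0  d10:0  d11:0  d12:0 → peak 15
Activity 6@3: d1:11  d2:11  d3:15  d4:11  d5:7  d6:4  d7:4  d8:4  d9:0  d10:0  d11:0  d12:0 → peak 15
Activity 6@4: d1:11  d2:11  d3:11  d4:11  d5:11  d6:4  d7:4  d8:4  d9:0  d10:0  d11:0  d12:0 → peak 11
Activity 6@5: d1:11  d2:11  d3:11  d4:7  d5:11  d6:8  d7:4  d8:4  d9:0  d10:0  d11:0  d12:0 → peak 11
Activity 6@6: d1:11  d2:11  d3:11  d4:7  d5:7  d6:8  d7:8  d8:4  d9:0  d10:0  d11:0  d12:0 → peak 11
Activity 6@7: d1:11  d2:11  d3:11  d4:7  d5:7  d6:4  d7:8  d8:8  d9:0  d10:0  d11:0  d12:0 → peak 11
Best is Activity 6@4, peak 11.

11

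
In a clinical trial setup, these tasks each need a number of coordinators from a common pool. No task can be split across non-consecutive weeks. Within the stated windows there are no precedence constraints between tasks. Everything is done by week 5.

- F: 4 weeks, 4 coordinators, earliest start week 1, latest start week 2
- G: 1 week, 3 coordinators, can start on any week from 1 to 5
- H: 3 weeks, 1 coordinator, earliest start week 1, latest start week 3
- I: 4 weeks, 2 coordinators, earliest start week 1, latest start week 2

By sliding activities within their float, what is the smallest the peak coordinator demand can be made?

Early-start (F@1, G@1, H@1, I@1) gives peak 10: w1:10  w2:7  w3:7  w4:6  w5:0.
Shift H→2, I→2.
Schedule F@1, G@1, H@2, I@2: w1:7  w2:7  w3:7  w4:7  w5:2 — peak 7.

7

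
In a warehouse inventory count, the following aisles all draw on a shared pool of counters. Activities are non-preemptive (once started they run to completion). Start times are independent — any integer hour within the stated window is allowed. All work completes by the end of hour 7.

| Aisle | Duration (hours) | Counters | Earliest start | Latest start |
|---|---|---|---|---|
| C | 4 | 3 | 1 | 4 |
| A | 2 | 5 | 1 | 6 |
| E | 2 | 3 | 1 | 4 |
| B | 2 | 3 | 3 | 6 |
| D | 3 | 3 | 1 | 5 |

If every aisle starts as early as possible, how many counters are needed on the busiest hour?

Early-start schedule: C@1, A@1, E@1, B@3, D@1.
Load per hour: hour 1: 14, hour 2: 14, hour 3: 9, hour 4: 6, hour 5: 0, hour 6: 0, hour 7: 0.
Peak is 14.

14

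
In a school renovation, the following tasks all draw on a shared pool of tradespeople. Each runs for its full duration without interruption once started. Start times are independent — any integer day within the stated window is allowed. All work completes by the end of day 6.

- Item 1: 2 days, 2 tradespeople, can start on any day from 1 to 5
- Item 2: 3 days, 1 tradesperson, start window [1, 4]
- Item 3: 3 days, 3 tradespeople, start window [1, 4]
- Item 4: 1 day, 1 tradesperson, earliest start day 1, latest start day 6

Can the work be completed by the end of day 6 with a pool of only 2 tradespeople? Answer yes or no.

no

Total tradesperson-days = 17; over 6 days the average is 17/6 > 2, so some day must exceed 2.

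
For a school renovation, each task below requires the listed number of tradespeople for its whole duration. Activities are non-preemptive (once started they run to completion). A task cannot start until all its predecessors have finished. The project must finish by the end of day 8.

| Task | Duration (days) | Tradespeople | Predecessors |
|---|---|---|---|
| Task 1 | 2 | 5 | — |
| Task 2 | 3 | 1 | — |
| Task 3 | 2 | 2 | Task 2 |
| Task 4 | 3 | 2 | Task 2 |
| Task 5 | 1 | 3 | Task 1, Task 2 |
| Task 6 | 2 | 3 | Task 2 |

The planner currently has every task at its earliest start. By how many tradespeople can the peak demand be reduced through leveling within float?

Early-start peak: d1:6  d2:6  d3:1  d4:10  d5:7  d6:2  d7:0  d8:0 ⇒ 10.
Leveled (Task 1@1, Task 2@1, Task 3@4, Task 4@4, Task 5@6, Task 6@7): d1:6  d2:6  d3:1  d4:4  d5:4  d6:5  d7:3  d8:3 ⇒ 6.
Reduction 10 − 6 = 4.

4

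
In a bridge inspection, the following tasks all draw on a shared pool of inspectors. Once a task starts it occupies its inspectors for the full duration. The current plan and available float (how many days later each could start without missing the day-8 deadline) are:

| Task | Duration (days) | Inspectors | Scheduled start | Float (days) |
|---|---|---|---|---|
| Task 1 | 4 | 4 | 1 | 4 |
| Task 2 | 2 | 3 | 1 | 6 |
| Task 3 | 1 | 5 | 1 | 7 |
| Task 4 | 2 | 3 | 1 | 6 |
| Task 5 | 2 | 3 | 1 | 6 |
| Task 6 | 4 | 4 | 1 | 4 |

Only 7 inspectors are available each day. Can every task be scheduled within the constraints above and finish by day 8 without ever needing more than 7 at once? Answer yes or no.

no

The minimum achievable peak is 8; 7 < 8, so no feasible schedule stays within the cap.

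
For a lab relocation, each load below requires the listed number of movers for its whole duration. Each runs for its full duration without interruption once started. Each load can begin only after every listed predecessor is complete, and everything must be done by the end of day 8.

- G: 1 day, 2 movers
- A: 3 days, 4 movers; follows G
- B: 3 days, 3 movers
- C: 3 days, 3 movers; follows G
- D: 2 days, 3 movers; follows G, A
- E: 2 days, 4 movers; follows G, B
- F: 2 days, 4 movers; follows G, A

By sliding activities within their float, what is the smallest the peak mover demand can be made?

7

Early-start (G@1, A@2, B@1, C@2, D@5, E@4, F@5) gives peak 11: d1:5  d2:10  d3:10  d4:11  d5:11  d6:7  d7:0  d8:0.
Shift C→4, D→7, E→5, F→7.
Schedule G@1, A@2, B@1, C@4, D@7, E@5, F@7: d1:5  d2:7  d3:7  d4:7  d5:7  d6:7  d7:7  d8:7 — peak 7.
Total mover-days = 54 over 8 days ⇒ peak ≥ ⌈54/8⌉ = 7, so 7 is optimal.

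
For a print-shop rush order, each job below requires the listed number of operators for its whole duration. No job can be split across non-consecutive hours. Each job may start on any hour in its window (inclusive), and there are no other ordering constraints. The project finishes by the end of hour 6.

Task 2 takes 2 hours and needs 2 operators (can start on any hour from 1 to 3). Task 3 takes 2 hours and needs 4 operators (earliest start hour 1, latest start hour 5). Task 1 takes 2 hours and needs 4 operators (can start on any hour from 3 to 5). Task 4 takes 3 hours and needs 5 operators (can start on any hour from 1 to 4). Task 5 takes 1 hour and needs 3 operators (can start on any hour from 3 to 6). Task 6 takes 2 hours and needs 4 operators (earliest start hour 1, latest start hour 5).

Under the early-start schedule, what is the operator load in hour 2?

At early start, hour 2 has: Task 2, Task 3, Task 4, Task 6.
Demand: 2 + 4 + 5 + 4 = 15.

15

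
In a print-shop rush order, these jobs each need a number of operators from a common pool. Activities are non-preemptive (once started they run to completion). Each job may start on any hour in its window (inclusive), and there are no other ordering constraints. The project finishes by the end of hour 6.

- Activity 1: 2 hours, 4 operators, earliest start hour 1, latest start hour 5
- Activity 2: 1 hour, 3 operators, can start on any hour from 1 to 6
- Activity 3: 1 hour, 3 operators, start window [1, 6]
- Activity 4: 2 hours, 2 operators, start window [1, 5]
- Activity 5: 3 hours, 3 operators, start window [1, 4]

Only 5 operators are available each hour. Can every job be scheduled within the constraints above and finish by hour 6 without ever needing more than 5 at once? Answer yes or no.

The minimum achievable peak is 6; 5 < 6, so no feasible schedule stays within the cap.

no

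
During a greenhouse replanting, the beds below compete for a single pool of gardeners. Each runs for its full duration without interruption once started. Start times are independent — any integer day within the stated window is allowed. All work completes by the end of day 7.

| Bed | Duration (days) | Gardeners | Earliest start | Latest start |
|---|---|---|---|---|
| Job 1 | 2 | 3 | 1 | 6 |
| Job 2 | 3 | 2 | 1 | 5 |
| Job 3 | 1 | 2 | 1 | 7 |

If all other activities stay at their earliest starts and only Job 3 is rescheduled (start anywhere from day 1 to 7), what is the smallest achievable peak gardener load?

Job 3@1: d1:7  d2:5  d3:2  d4:0  d5:0  d6:0  d7:0 → peak 7
Job 3@2: d1:5  d2:7  d3:2  d4:0  d5:0  d6:0  d7:0 → peak 7
Job 3@3: d1:5  d2:5  d3:4  d4:0  d5:0  d6:0  d7:0 → peak 5
Job 3@4: d1:5  d2:5  d3:2  d4:2  d5:0  d6:0  d7:0 → peak 5
Job 3@5: d1:5  d2:5  d3:2  d4:0  d5:2  d6:0  d7:0 → peak 5
Job 3@6: d1:5  d2:5  d3:2  d4:0  d5:0  d6:2  d7:0 → peak 5
Job 3@7: d1:5  d2:5  d3:2  d4:0  d5:0  d6:0  d7:2 → peak 5
Best is Job 3@3, peak 5.

5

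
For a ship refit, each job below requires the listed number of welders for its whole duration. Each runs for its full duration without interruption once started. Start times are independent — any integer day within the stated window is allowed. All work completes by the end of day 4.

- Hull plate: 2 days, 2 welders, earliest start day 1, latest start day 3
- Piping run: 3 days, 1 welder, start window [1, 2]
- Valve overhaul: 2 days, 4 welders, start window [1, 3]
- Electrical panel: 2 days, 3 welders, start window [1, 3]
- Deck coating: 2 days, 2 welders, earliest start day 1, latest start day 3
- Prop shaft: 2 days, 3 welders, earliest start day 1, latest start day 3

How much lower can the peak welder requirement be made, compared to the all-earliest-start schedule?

7

Early-start peak: d1:15  d2:15  d3:1  d4:0 ⇒ 15.
Leveled (Hull plate@1, Piping run@1, Valve overhaul@3, Electrical panel@1, Deck coating@1, Prop shaft@3): d1:8  d2:8  d3:8  d4:7 ⇒ 8.
Reduction 15 − 8 = 7.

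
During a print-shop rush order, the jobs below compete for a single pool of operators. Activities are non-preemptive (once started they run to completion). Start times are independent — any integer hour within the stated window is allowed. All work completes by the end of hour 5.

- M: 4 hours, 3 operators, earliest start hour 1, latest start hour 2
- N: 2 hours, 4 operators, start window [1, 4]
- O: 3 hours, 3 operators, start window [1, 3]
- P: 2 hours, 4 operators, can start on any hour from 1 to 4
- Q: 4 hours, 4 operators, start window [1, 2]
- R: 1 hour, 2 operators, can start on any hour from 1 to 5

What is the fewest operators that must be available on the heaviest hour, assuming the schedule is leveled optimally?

Early-start (M@1, N@1, O@1, P@1, Q@1, R@1) gives peak 20: h1:20  h2:18  h3:10  h4:7  h5:0.
Shift P→3, R→4.
Schedule M@1, N@1, O@1, P@3, Q@1, R@4: h1:14  h2:14  h3:14  h4:13  h5:0 — peak 14.

14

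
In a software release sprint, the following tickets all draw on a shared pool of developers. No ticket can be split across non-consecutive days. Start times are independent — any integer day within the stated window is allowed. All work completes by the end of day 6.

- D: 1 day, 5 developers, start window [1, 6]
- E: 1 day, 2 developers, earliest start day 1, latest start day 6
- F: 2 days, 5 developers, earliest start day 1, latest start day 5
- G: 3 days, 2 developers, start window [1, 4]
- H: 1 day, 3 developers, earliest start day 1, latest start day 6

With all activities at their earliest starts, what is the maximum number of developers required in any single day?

17

Early-start schedule: D@1, E@1, F@1, G@1, H@1.
Load per day: day 1: 17, day 2: 7, day 3: 2, day 4: 0, day 5: 0, day 6: 0.
Peak is 17.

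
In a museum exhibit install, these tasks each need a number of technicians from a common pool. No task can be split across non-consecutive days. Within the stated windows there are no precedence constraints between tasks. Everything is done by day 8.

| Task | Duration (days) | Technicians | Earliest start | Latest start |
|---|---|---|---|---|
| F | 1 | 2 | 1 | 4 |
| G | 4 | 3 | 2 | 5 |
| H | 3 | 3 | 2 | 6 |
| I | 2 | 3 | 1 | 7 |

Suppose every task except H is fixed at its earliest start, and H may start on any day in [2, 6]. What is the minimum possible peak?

H@2: d1:5  d2:9  d3:6  d4:6  d5:3  d6:0  d7:0  d8:0 → peak 9
H@3: d1:5  d2:6  d3:6  d4:6  d5:6  d6:0  d7:0  d8:0 → peak 6
H@4: d1:5  d2:6  d3:3  d4:6  d5:6  d6:3  d7:0  d8:0 → peak 6
H@5: d1:5  d2:6  d3:3  d4:3  d5:6  d6:3  d7:3  d8:0 → peak 6
H@6: d1:5  d2:6  d3:3  d4:3  d5:3  d6:3  d7:3  d8:3 → peak 6
Best is H@3, peak 6.

6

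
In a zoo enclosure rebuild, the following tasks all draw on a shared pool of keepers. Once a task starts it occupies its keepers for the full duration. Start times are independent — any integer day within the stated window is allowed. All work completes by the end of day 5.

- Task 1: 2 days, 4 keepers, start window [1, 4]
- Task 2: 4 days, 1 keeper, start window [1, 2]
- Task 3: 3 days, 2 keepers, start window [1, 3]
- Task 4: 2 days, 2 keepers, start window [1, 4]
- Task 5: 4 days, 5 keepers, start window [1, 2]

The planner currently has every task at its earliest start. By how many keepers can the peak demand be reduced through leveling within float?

4

Early-start peak: d1:14  d2:14  d3:8  d4:6  d5:0 ⇒ 14.
Leveled (Task 1@1, Task 2@1, Task 3@3, Task 4@3, Task 5@1): d1:10  d2:10  d3:10  d4:10  d5:2 ⇒ 10.
Reduction 14 − 10 = 4.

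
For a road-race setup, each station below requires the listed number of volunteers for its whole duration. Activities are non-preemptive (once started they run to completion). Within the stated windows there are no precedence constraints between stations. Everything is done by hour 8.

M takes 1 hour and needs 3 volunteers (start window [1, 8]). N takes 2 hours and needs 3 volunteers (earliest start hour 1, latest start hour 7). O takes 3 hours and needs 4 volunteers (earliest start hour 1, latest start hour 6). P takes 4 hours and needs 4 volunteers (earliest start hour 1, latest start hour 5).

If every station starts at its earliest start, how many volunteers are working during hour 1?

14

At early start, hour 1 has: M, N, O, P.
Demand: 3 + 3 + 4 + 4 = 14.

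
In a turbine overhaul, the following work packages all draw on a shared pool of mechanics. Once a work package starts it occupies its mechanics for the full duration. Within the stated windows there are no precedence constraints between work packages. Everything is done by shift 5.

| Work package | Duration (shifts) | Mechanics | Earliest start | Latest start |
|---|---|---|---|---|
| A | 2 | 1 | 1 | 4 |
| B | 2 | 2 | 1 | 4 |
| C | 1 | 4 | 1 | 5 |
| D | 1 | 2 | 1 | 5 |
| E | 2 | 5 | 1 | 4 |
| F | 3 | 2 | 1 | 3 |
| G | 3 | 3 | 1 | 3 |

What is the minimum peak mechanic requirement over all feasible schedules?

8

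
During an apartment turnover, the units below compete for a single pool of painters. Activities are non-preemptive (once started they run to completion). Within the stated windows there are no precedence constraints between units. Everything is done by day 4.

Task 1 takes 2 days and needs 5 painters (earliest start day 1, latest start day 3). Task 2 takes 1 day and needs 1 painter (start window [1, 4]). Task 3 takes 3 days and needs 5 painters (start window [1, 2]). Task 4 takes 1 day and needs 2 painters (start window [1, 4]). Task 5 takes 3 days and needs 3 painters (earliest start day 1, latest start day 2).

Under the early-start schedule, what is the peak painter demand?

16

Early-start schedule: Task 1@1, Task 2@1, Task 3@1, Task 4@1, Task 5@1.
Load per day: day 1: 16, day 2: 13, day 3: 8, day 4: 0.
Peak is 16.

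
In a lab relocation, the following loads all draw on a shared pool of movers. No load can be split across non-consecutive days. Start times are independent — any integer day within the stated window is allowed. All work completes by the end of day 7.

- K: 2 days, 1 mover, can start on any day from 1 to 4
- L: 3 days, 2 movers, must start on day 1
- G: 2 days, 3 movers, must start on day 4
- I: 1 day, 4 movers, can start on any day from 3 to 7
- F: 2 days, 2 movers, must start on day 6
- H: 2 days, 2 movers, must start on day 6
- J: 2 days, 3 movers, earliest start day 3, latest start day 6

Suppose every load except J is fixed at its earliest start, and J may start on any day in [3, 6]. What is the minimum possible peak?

J@3: d1:3  d2:3  d3:9  d4:6  d5:3  d6:4  d7:4 → peak 9
J@4: d1:3  d2:3  d3:6  d4:6  d5:6  d6:4  d7:4 → peak 6
J@5: d1:3  d2:3  d3:6  d4:3  d5:6  d6:7  d7:4 → peak 7
J@6: d1:3  d2:3  d3:6  d4:3  d5:3  d6:7  d7:7 → peak 7
Best is J@4, peak 6.

6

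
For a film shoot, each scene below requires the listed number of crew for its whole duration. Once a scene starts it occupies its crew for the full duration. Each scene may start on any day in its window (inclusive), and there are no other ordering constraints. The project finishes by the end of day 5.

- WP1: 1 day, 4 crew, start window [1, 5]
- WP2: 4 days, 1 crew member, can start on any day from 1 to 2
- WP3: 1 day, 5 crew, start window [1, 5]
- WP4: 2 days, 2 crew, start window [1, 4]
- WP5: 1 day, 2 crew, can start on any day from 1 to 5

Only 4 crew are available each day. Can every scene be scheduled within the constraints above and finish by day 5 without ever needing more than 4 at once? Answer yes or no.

no

The minimum achievable peak is 5; 4 < 5, so no feasible schedule stays within the cap.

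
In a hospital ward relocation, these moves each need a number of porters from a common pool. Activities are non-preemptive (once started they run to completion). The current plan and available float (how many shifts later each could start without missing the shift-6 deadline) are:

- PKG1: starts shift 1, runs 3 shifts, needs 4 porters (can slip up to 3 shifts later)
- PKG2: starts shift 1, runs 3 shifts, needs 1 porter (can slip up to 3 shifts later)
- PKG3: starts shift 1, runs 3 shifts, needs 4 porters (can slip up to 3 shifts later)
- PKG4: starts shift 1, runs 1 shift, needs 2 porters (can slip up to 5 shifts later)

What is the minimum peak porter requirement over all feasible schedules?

6

Early-start (PKG1@1, PKG2@1, PKG3@1, PKG4@1) gives peak 11: s1:11  s2:9  s3:9  s4:0  s5:0  s6:0.
Shift PKG3→4, PKG4→4.
Schedule PKG1@1, PKG2@1, PKG3@4, PKG4@4: s1:5  s2:5  s3:5  s4:6  s5:4  s6:4 — peak 6.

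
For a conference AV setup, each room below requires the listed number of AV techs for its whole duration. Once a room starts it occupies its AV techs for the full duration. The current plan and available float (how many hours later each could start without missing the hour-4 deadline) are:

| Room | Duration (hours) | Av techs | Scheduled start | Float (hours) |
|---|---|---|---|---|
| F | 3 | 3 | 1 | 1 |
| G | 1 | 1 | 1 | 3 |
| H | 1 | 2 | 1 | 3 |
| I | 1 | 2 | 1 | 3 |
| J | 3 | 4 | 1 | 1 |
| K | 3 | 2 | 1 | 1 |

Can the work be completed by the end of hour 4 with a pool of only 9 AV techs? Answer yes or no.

Schedule F@1, G@1, H@1, I@1, J@2, K@2: h1:8  h2:9  h3:9  h4:6 — peak 9 ≤ 9.

yes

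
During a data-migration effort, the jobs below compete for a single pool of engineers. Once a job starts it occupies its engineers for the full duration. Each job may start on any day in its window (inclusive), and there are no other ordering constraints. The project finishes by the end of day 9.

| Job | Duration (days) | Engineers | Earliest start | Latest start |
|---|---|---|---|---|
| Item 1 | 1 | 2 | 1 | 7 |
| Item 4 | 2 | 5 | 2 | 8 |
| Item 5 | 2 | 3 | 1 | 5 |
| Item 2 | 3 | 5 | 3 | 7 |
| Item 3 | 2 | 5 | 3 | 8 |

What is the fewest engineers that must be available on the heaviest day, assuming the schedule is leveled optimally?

Early-start (Item 1@1, Item 4@2, Item 5@1, Item 2@3, Item 3@3) gives peak 15: d1:5  d2:8  d3:15  d4:10  d5:5  d6:0  d7:0  d8:0  d9:0.
Shift Item 4→3, Item 2→5, Item 3→8.
Schedule Item 1@1, Item 4@3, Item 5@1, Item 2@5, Item 3@8: d1:5  d2:3  d3:5  d4:5  d5:5  d6:5  d7:5  d8:5  d9:5 — peak 5.
Total engineer-days = 43 over 9 days ⇒ peak ≥ ⌈43/9⌉ = 5, so 5 is optimal.

5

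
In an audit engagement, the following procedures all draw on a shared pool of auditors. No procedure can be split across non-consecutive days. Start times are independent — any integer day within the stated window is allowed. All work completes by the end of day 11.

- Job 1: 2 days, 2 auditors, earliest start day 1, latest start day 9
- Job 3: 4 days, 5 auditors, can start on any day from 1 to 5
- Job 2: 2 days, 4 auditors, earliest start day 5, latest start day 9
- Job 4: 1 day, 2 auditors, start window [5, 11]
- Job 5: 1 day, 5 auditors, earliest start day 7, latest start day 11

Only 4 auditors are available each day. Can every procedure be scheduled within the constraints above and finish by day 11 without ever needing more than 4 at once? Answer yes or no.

The minimum achievable peak is 5; 4 < 5, so no feasible schedule stays within the cap.

no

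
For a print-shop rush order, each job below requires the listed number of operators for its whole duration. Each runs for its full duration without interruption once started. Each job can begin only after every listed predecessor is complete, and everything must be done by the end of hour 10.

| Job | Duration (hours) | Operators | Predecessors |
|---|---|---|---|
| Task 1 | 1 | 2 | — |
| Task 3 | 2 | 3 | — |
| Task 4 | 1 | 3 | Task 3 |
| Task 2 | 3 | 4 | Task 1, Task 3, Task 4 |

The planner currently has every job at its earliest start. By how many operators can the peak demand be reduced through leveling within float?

Early-start peak: h1:5  h2:3  h3:3  h4:4  h5:4  h6:4  h7:0  h8:0  h9:0  h10:0 ⇒ 5.
Leveled (Task 1@1, Task 3@2, Task 4@4, Task 2@5): h1:2  h2:3  h3:3  h4:3  h5:4  h6:4  h7:4  h8:0  h9:0  h10:0 ⇒ 4.
Reduction 5 − 4 = 1.

1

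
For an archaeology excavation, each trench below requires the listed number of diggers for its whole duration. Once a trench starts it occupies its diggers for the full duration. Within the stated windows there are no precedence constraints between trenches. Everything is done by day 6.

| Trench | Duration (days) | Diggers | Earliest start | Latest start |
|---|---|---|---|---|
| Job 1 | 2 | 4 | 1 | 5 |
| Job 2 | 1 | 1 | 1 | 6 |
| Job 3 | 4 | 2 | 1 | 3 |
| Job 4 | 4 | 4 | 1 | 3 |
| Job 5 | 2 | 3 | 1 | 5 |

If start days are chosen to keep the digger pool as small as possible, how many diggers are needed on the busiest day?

7

Early-start (Job 1@1, Job 2@1, Job 3@1, Job 4@1, Job 5@1) gives peak 14: d1:14  d2:13  d3:6  d4:6  d5:0  d6:0.
Shift Job 4→3, Job 5→5.
Schedule Job 1@1, Job 2@1, Job 3@1, Job 4@3, Job 5@5: d1:7  d2:6  d3:6  d4:6  d5:7  d6:7 — peak 7.
Total digger-days = 39 over 6 days ⇒ peak ≥ ⌈39/6⌉ = 7, so 7 is optimal.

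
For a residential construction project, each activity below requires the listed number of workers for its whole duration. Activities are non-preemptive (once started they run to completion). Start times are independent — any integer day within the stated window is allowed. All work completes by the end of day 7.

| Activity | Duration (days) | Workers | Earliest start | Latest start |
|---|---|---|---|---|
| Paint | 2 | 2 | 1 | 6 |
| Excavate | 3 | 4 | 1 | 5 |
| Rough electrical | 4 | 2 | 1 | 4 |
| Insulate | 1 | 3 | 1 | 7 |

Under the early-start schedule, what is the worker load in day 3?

At early start, day 3 has: Excavate, Rough electrical.
Demand: 4 + 2 = 6.

6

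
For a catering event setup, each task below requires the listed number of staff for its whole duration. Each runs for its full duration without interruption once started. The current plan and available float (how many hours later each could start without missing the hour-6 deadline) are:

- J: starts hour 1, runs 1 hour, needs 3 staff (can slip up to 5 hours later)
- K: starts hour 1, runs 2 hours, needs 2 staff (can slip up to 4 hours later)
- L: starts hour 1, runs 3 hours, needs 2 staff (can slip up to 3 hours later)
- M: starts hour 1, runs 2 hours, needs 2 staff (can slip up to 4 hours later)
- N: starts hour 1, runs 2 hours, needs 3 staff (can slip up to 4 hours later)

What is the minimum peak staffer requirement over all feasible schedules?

5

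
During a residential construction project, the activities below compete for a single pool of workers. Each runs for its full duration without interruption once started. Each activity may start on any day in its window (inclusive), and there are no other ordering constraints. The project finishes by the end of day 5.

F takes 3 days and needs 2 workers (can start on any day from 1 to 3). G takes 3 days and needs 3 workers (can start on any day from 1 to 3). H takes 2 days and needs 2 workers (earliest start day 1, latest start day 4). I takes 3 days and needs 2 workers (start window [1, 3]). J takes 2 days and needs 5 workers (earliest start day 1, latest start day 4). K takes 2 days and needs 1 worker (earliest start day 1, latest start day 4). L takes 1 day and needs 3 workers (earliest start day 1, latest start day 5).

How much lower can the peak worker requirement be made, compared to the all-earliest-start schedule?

9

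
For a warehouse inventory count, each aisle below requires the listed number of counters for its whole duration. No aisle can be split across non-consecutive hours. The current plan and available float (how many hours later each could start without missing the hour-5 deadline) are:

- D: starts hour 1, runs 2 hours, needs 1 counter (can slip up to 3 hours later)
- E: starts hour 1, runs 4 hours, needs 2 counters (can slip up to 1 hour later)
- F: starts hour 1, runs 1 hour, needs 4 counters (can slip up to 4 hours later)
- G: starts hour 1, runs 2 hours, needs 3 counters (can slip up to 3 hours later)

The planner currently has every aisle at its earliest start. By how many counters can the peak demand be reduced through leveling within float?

Early-start peak: h1:10  h2:6  h3:2  h4:2  h5:0 ⇒ 10.
Leveled (D@1, E@1, F@5, G@3): h1:3  h2:3  h3:5  h4:5  h5:4 ⇒ 5.
Reduction 10 − 5 = 5.

5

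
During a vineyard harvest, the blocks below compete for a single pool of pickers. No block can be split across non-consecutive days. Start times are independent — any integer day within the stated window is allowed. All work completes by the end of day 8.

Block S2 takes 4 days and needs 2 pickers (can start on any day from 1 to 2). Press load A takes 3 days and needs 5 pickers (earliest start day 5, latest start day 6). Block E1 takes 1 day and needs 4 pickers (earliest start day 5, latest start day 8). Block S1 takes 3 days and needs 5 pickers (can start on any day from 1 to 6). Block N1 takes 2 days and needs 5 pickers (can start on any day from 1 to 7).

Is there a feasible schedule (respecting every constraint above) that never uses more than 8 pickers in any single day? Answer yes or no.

The minimum achievable peak is 9; 8 < 9, so no feasible schedule stays within the cap.

no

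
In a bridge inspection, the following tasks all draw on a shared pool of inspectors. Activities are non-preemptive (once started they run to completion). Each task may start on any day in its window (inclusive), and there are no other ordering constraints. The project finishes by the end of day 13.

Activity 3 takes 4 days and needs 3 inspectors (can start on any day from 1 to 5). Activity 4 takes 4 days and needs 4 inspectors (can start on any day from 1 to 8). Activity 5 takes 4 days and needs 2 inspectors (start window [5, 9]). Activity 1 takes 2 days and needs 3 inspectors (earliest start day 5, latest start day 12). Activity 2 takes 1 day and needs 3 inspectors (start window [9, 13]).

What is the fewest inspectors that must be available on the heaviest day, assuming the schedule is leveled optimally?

5

Early-start (Activity 3@1, Activity 4@1, Activity 5@5, Activity 1@5, Activity 2@9) gives peak 7: d1:7  d2:7  d3:7  d4:7  d5:5  d6:5  d7:2  d8:2  d9:3  d10:0  d11:0  d12:0  d13:0.
Shift Activity 4→5, Activity 5→9, Activity 1→9, Activity 2→11.
Schedule Activity 3@1, Activity 4@5, Activity 5@9, Activity 1@9, Activity 2@11: d1:3  d2:3  d3:3  d4:3  d5:4  d6:4  d7:4  d8:4  d9:5  d10:5  d11:5  d12:2  d13:0 — peak 5.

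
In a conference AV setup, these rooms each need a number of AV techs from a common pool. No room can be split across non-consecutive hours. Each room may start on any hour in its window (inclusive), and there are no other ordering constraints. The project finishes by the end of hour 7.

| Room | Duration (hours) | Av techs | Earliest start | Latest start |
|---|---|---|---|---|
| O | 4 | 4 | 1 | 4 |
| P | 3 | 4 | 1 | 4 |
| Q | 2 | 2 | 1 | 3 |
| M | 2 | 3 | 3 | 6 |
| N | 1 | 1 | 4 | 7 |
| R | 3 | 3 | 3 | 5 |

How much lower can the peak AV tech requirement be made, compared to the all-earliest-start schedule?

Early-start peak: h1:10  h2:10  h3:14  h4:11  h5:3  h6:0  h7:0 ⇒ 14.
Leveled (O@1, P@3, Q@1, M@6, N@5, R@5): h1:6  h2:6  h3:8  h4:8  h5:8  h6:6  h7:6 ⇒ 8.
Reduction 14 − 8 = 6.

6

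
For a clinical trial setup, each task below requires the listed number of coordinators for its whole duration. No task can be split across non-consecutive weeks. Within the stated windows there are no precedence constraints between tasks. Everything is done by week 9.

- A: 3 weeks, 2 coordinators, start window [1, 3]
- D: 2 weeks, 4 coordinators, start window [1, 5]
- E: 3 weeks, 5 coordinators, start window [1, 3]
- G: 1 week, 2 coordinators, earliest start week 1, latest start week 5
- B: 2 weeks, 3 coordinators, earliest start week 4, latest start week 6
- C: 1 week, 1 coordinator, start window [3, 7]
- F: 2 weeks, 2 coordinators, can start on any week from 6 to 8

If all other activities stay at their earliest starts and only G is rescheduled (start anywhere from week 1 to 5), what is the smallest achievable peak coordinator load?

11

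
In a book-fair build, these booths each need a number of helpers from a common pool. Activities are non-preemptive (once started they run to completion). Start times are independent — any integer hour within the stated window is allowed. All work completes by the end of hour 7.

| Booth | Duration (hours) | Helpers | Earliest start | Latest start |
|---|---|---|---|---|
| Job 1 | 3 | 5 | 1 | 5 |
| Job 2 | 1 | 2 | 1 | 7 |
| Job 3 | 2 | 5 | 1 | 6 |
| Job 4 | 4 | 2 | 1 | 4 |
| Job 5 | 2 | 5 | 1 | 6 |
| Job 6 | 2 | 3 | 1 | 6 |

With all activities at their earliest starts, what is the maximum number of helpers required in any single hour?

Early-start schedule: Job 1@1, Job 2@1, Job 3@1, Job 4@1, Job 5@1, Job 6@1.
Load per hour: hour 1: 22, hour 2: 20, hour 3: 7, hour 4: 2, hour 5: 0, hour 6: 0, hour 7: 0.
Peak is 22.

22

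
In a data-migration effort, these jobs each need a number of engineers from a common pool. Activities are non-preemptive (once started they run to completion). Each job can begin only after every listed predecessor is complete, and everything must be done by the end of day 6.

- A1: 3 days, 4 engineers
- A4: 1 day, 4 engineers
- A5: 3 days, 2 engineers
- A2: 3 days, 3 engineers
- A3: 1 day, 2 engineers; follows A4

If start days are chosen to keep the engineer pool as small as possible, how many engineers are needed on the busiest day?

7

Early-start (A1@1, A4@1, A5@1, A2@1, A3@2) gives peak 13: d1:13  d2:11  d3:9  d4:0  d5:0  d6:0.
Shift A4→4, A2→4, A3→5.
Schedule A1@1, A4@4, A5@1, A2@4, A3@5: d1:6  d2:6  d3:6  d4:7  d5:5  d6:3 — peak 7.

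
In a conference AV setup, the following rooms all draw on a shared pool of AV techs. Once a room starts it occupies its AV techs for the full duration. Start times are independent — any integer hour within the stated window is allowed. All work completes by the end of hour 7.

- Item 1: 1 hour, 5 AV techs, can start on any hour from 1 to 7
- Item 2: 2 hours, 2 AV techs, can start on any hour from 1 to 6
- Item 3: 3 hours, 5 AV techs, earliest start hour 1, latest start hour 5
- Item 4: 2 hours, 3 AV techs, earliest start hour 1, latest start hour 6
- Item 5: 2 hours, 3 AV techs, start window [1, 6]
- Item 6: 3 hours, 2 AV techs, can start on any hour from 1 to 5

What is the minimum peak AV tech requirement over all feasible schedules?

7

Early-start (Item 1@1, Item 2@1, Item 3@1, Item 4@1, Item 5@1, Item 6@1) gives peak 20: h1:20  h2:15  h3:7  h4:0  h5:0  h6:0  h7:0.
Shift Item 3→2, Item 4→5, Item 5→6, Item 6→3.
Schedule Item 1@1, Item 2@1, Item 3@2, Item 4@5, Item 5@6, Item 6@3: h1:7  h2:7  h3:7  h4:7  h5:5  h6:6  h7:3 — peak 7.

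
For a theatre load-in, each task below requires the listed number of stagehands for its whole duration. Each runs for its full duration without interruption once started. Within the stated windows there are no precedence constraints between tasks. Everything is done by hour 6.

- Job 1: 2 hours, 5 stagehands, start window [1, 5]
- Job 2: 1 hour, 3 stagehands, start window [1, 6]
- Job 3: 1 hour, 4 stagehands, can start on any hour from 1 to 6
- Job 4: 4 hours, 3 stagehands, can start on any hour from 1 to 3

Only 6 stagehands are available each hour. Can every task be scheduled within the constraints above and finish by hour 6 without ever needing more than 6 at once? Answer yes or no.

no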